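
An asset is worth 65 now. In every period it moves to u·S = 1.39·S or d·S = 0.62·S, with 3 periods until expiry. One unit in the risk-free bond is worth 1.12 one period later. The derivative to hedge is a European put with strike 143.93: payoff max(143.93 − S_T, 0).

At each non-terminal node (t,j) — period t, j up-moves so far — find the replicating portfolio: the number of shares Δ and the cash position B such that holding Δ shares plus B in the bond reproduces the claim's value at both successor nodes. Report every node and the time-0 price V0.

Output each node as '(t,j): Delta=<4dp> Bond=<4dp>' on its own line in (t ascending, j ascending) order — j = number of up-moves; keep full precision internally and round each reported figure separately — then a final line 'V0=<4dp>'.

(0,0): Delta=-0.7943 Bond=95.0432
(1,0): Delta=-1.0000 Bond=114.7401
(1,1): Delta=-0.7447 Bond=101.9709
(2,0): Delta=-1.0000 Bond=128.5089
(2,1): Delta=-1.0000 Bond=128.5089
(2,2): Delta=-0.6832 Bond=106.4845
V0=43.4170

No-arbitrage ⇒ martingale measure with p* = (R−d)/(u−d) = 0.6494.
Payoff layer (t=3): V(3,0)=128.4387, V(3,1)=109.1995, V(3,2)=66.0664, V(3,3)=0.0000
Node (2,0) S=24.9860: V=(p*·109.1995+(1−p*)·128.4387)/1.12=103.5229; Δ=(109.1995−128.4387)/(34.7305−15.4913)=-1.0000; B=V−Δ·S=128.5089
Node (2,1) S=56.0170: V=(p*·66.0664+(1−p*)·109.1995)/1.12=72.4919; Δ=(66.0664−109.1995)/(77.8636−34.7305)=-1.0000; B=V−Δ·S=128.5089
Node (2,2) S=125.5865: V=(p*·0.0000+(1−p*)·66.0664)/1.12=20.6840; Δ=(0.0000−66.0664)/(174.5652−77.8636)=-0.6832; B=V−Δ·S=106.4845
Node (1,0) S=40.3000: V=(p*·72.4919+(1−p*)·103.5229)/1.12=74.4401; Δ=(72.4919−103.5229)/(56.0170−24.9860)=-1.0000; B=V−Δ·S=114.7401
Node (1,1) S=90.3500: V=(p*·20.6840+(1−p*)·72.4919)/1.12=34.6879; Δ=(20.6840−72.4919)/(125.5865−56.0170)=-0.7447; B=V−Δ·S=101.9709
Node (0,0) S=65.0000: V=(p*·34.6879+(1−p*)·74.4401)/1.12=43.4170; Δ=(34.6879−74.4401)/(90.3500−40.3000)=-0.7943; B=V−Δ·S=95.0432
The time-0 hedge costs 43.4170, which is the no-arbitrage price.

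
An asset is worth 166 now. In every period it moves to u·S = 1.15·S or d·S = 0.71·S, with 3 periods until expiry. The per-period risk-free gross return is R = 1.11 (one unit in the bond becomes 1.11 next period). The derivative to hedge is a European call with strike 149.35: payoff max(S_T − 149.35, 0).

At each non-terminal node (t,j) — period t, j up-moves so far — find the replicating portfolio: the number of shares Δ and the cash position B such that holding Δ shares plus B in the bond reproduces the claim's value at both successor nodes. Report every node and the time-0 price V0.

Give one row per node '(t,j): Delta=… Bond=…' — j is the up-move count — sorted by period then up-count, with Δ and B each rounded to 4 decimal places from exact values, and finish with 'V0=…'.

Since d<R<u, set p* = (R−d)/(u−d) = 0.9091; price each node as the discounted p*-expectation of its children.
At expiry t=3: V(3,0)=0.0000, V(3,1)=0.0000, V(3,2)=6.5198, V(3,3)=103.1152
  t=2,j=0: stock 83.6806 → up 96.2327 (V=0.0000), down 59.4132 (V=0.0000). Price 0.0000; hedge Δ=0.0000, bond B=0.0000.
  t=2,j=1: stock 135.5390 → up 155.8698 (V=6.5198), down 96.2327 (V=0.0000). Price 5.3398; hedge Δ=0.1093, bond B=-9.4781.
  t=2,j=2: stock 219.5350 → up 252.4652 (V=103.1152), down 155.8698 (V=6.5198). Price 84.9855; hedge Δ=1.0000, bond B=-134.5495.
  t=1,j=0: stock 117.8600 → up 135.5390 (V=5.3398), down 83.6806 (V=0.0000). Price 4.3733; hedge Δ=0.1030, bond B=-7.7626.
  t=1,j=1: stock 190.9000 → up 219.5350 (V=84.9855), down 135.5390 (V=5.3398). Price 70.0405; hedge Δ=0.9482, bond B=-110.9724.
  t=0,j=0: stock 166.0000 → up 190.9000 (V=70.0405), down 117.8600 (V=4.3733). Price 57.7214; hedge Δ=0.8991, bond B=-91.5223.
Root portfolio cost Δ·166+B reproduces V0=57.7214.

(0,0): Delta=0.8991 Bond=-91.5223
(1,0): Delta=0.1030 Bond=-7.7626
(1,1): Delta=0.9482 Bond=-110.9724
(2,0): Delta=0.0000 Bond=0.0000
(2,1): Delta=0.1093 Bond=-9.4781
(2,2): Delta=1.0000 Bond=-134.5495
V0=57.7214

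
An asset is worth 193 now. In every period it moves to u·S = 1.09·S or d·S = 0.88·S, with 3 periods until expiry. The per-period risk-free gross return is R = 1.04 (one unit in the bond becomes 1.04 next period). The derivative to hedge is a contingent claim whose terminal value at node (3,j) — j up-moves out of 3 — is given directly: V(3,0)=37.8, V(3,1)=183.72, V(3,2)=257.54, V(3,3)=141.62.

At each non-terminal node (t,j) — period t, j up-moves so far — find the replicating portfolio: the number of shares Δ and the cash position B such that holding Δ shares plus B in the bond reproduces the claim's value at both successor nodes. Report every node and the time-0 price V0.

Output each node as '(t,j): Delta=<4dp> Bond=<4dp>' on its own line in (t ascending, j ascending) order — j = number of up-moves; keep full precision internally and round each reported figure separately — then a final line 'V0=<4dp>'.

(0,0): Delta=-0.7354 Bond=314.1596
(1,0): Delta=2.4529 Bond=-214.7747
(1,1): Delta=-1.5398 Bond=495.9450
(2,0): Delta=4.6491 Bond=-551.6099
(2,1): Delta=1.8988 Bond=-120.7894
(2,2): Delta=-2.4073 Bond=714.7115
V0=172.2334

Since d<R<u, set p* = (R−d)/(u−d) = 0.7619; price each node as the discounted p*-expectation of its children.
Terminal values V(3,·): V(3,0)=37.8000, V(3,1)=183.7200, V(3,2)=257.5400, V(3,3)=141.6200
(2,0): S=149.4592. Δ = (V_up−V_dn)/(S_up−S_dn) = (183.7200−37.8000)/(162.9105−131.5241) = 4.6491. V = [p*·183.7200 + (1−p*)·37.8000]/1.04 = 143.2473. B = V − Δ·S = -551.6099.
(2,1): S=185.1256. Δ = (V_up−V_dn)/(S_up−S_dn) = (257.5400−183.7200)/(201.7869−162.9105) = 1.8988. V = [p*·257.5400 + (1−p*)·183.7200]/1.04 = 230.7344. B = V − Δ·S = -120.7894.
(2,2): S=229.3033. Δ = (V_up−V_dn)/(S_up−S_dn) = (141.6200−257.5400)/(249.9406−201.7869) = -2.4073. V = [p*·141.6200 + (1−p*)·257.5400]/1.04 = 162.7115. B = V − Δ·S = 714.7115.
(1,0): S=169.8400. Δ = (V_up−V_dn)/(S_up−S_dn) = (230.7344−143.2473)/(185.1256−149.4592) = 2.4529. V = [p*·230.7344 + (1−p*)·143.2473]/1.04 = 201.8309. B = V − Δ·S = -214.7747.
(1,1): S=210.3700. Δ = (V_up−V_dn)/(S_up−S_dn) = (162.7115−230.7344)/(229.3033−185.1256) = -1.5398. V = [p*·162.7115 + (1−p*)·230.7344]/1.04 = 172.0264. B = V − Δ·S = 495.9450.
(0,0): S=193.0000. Δ = (V_up−V_dn)/(S_up−S_dn) = (172.0264−201.8309)/(210.3700−169.8400) = -0.7354. V = [p*·172.0264 + (1−p*)·201.8309]/1.04 = 172.2334. B = V − Δ·S = 314.1596.
Each (Δ,B) replicates both successor values, so the strategy is self-financing and V0 is arbitrage-free.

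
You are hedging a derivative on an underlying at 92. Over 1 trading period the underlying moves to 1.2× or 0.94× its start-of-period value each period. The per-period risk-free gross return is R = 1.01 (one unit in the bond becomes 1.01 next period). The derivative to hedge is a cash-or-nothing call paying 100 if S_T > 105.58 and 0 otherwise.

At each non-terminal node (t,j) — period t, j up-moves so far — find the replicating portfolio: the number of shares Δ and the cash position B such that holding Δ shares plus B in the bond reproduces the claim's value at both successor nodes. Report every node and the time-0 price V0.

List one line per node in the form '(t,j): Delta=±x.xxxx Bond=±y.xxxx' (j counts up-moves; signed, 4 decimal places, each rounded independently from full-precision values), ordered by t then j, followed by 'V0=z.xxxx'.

(0,0): Delta=4.1806 Bond=-357.9589
V0=26.6565

Under the risk-neutral measure, an up-move has probability p* = (R−d)/(u−d) = 0.2692 and values discount at R = 1.01.
Terminal payoffs: V(1,0)=0.0000, V(1,1)=100.0000
Node (0,0) S=92.0000: V=(p*·100.0000+(1−p*)·0.0000)/1.01=26.6565; Δ=(100.0000−0.0000)/(110.4000−86.4800)=4.1806; B=V−Δ·S=-357.9589
Check: Δ(0,0)·S0 + B(0,0) = 26.6565 = V0.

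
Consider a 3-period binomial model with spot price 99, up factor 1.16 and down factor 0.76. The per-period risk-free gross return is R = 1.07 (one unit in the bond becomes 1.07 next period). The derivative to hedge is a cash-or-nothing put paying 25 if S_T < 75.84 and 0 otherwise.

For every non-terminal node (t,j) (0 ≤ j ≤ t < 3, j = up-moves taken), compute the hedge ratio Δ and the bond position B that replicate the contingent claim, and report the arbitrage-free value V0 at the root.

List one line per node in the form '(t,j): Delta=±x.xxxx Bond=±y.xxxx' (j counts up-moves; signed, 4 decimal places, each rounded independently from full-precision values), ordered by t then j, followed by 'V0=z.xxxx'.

Under the risk-neutral measure, an up-move has probability p* = (R−d)/(u−d) = 0.7750 and values discount at R = 1.07.
Terminal payoffs: V(3,0)=25.0000, V(3,1)=25.0000, V(3,2)=0.0000, V(3,3)=0.0000
Node (2,0) S=57.1824: V=(p*·25.0000+(1−p*)·25.0000)/1.07=23.3645; Δ=(25.0000−25.0000)/(66.3316−43.4586)=0.0000; B=V−Δ·S=23.3645
Node (2,1) S=87.2784: V=(p*·0.0000+(1−p*)·25.0000)/1.07=5.2570; Δ=(0.0000−25.0000)/(101.2429−66.3316)=-0.7161; B=V−Δ·S=67.7570
Node (2,2) S=133.2144: V=(p*·0.0000+(1−p*)·0.0000)/1.07=0.0000; Δ=(0.0000−0.0000)/(154.5287−101.2429)=0.0000; B=V−Δ·S=0.0000
Node (1,0) S=75.2400: V=(p*·5.2570+(1−p*)·23.3645)/1.07=8.7207; Δ=(5.2570−23.3645)/(87.2784−57.1824)=-0.6017; B=V−Δ·S=53.9894
Node (1,1) S=114.8400: V=(p*·0.0000+(1−p*)·5.2570)/1.07=1.1054; Δ=(0.0000−5.2570)/(133.2144−87.2784)=-0.1144; B=V−Δ·S=14.2480
Node (0,0) S=99.0000: V=(p*·1.1054+(1−p*)·8.7207)/1.07=2.6345; Δ=(1.1054−8.7207)/(114.8400−75.2400)=-0.1923; B=V−Δ·S=21.6727
Root portfolio cost Δ·99+B reproduces V0=2.6345.

(0,0): Delta=-0.1923 Bond=21.6727
(1,0): Delta=-0.6017 Bond=53.9894
(1,1): Delta=-0.1144 Bond=14.2480
(2,0): Delta=0.0000 Bond=23.3645
(2,1): Delta=-0.7161 Bond=67.7570
(2,2): Delta=0.0000 Bond=0.0000
V0=2.6345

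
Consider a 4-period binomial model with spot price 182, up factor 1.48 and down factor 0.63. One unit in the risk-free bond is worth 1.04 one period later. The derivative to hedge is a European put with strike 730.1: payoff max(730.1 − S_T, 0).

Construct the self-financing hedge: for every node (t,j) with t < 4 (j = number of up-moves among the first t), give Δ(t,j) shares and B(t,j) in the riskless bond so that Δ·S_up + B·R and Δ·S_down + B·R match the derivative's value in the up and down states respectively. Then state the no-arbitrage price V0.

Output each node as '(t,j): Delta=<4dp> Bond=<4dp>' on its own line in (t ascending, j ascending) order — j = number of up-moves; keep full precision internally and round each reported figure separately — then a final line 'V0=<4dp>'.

(0,0): Delta=-0.9077 Bond=613.9172
(1,0): Delta=-1.0000 Bond=649.0562
(1,1): Delta=-0.8655 Bond=627.1171
(2,0): Delta=-1.0000 Bond=675.0185
(2,1): Delta=-1.0000 Bond=675.0185
(2,2): Delta=-0.8041 Bond=627.7157
(3,0): Delta=-1.0000 Bond=702.0192
(3,1): Delta=-1.0000 Bond=702.0192
(3,2): Delta=-1.0000 Bond=702.0192
(3,3): Delta=-0.7146 Bond=600.0297
V0=448.7146

The replicating-portfolio and risk-neutral prices coincide; use p* = (1.04−0.63)/(1.48−0.63) = 0.4824 for the latter.
Terminal values V(4,·): V(4,0)=701.4296, V(4,1)=662.7473, V(4,2)=571.8747, V(4,3)=358.3961, V(4,4)=0.0000
Node (3,0) S=45.5086: V=(p*·662.7473+(1−p*)·701.4296)/1.04=656.5107; Δ=(662.7473−701.4296)/(67.3527−28.6704)=-1.0000; B=V−Δ·S=702.0192
Node (3,1) S=106.9090: V=(p*·571.8747+(1−p*)·662.7473)/1.04=595.1102; Δ=(571.8747−662.7473)/(158.2253−67.3527)=-1.0000; B=V−Δ·S=702.0192
Node (3,2) S=251.1513: V=(p*·358.3961+(1−p*)·571.8747)/1.04=450.8680; Δ=(358.3961−571.8747)/(371.7039−158.2253)=-1.0000; B=V−Δ·S=702.0192
Node (3,3) S=590.0061: V=(p*·0.0000+(1−p*)·358.3961)/1.04=178.3872; Δ=(0.0000−358.3961)/(873.2091−371.7039)=-0.7146; B=V−Δ·S=600.0297
Node (2,0) S=72.2358: V=(p*·595.1102+(1−p*)·656.5107)/1.04=602.7827; Δ=(595.1102−656.5107)/(106.9090−45.5086)=-1.0000; B=V−Δ·S=675.0185
Node (2,1) S=169.6968: V=(p*·450.8680+(1−p*)·595.1102)/1.04=505.3217; Δ=(450.8680−595.1102)/(251.1513−106.9090)=-1.0000; B=V−Δ·S=675.0185
Node (2,2) S=398.6528: V=(p*·178.3872+(1−p*)·450.8680)/1.04=307.1501; Δ=(178.3872−450.8680)/(590.0061−251.1513)=-0.8041; B=V−Δ·S=627.7157
Node (1,0) S=114.6600: V=(p*·505.3217+(1−p*)·602.7827)/1.04=534.3962; Δ=(505.3217−602.7827)/(169.6968−72.2358)=-1.0000; B=V−Δ·S=649.0562
Node (1,1) S=269.3600: V=(p*·307.1501+(1−p*)·505.3217)/1.04=393.9741; Δ=(307.1501−505.3217)/(398.6528−169.6968)=-0.8655; B=V−Δ·S=627.1171
Node (0,0) S=182.0000: V=(p*·393.9741+(1−p*)·534.3962)/1.04=448.7146; Δ=(393.9741−534.3962)/(269.3600−114.6600)=-0.9077; B=V−Δ·S=613.9172
Check: Δ(0,0)·S0 + B(0,0) = 448.7146 = V0.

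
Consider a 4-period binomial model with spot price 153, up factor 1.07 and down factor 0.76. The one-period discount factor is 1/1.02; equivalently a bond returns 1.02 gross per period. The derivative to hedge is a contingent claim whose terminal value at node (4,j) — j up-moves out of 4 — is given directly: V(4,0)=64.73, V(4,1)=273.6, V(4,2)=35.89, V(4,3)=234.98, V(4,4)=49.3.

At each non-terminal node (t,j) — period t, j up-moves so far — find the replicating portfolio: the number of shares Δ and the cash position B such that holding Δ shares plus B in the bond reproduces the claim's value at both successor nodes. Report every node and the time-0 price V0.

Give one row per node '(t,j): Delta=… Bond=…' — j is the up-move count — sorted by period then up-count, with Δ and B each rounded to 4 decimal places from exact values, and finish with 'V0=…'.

The replicating-portfolio and risk-neutral prices coincide; use p* = (1.02−0.76)/(1.07−0.76) = 0.8387 for the latter.
At expiry t=4: V(4,0)=64.7300, V(4,1)=273.6000, V(4,2)=35.8900, V(4,3)=234.9800, V(4,4)=49.3000
Node (3,0) S=67.1633: V=(p*·273.6000+(1−p*)·64.7300)/1.02=235.2071; Δ=(273.6000−64.7300)/(71.8648−51.0441)=10.0319; B=V−Δ·S=-438.5670
Node (3,1) S=94.5589: V=(p*·35.8900+(1−p*)·273.6000)/1.02=72.7748; Δ=(35.8900−273.6000)/(101.1780−71.8648)=-8.1093; B=V−Δ·S=839.5813
Node (3,2) S=133.1290: V=(p*·234.9800+(1−p*)·35.8900)/1.02=198.8909; Δ=(234.9800−35.8900)/(142.4480−101.1780)=4.8241; B=V−Δ·S=-443.3349
Node (3,3) S=187.4316: V=(p*·49.3000+(1−p*)·234.9800)/1.02=77.6945; Δ=(49.3000−234.9800)/(200.5518−142.4480)=-3.1957; B=V−Δ·S=676.6622
Node (2,0) S=88.3728: V=(p*·72.7748+(1−p*)·235.2071)/1.02=97.0329; Δ=(72.7748−235.2071)/(94.5589−67.1633)=-5.9291; B=V−Δ·S=621.0082
Node (2,1) S=124.4196: V=(p*·198.8909+(1−p*)·72.7748)/1.02=175.0486; Δ=(198.8909−72.7748)/(133.1290−94.5589)=3.2698; B=V−Δ·S=-231.7774
Node (2,2) S=175.1697: V=(p*·77.6945+(1−p*)·198.8909)/1.02=95.3356; Δ=(77.6945−198.8909)/(187.4316−133.1290)=-2.2319; B=V−Δ·S=486.2917
Node (1,0) S=116.2800: V=(p*·175.0486+(1−p*)·97.0329)/1.02=159.2798; Δ=(175.0486−97.0329)/(124.4196−88.3728)=2.1643; B=V−Δ·S=-92.3837
Node (1,1) S=163.7100: V=(p*·95.3356+(1−p*)·175.0486)/1.02=106.0711; Δ=(95.3356−175.0486)/(175.1697−124.4196)=-1.5707; B=V−Δ·S=363.2099
Node (0,0) S=153.0000: V=(p*·106.0711+(1−p*)·159.2798)/1.02=112.4051; Δ=(106.0711−159.2798)/(163.7100−116.2800)=-1.1218; B=V−Δ·S=284.0461
Root portfolio cost Δ·153+B reproduces V0=112.4051.

(0,0): Delta=-1.1218 Bond=284.0461
(1,0): Delta=2.1643 Bond=-92.3837
(1,1): Delta=-1.5707 Bond=363.2099
(2,0): Delta=-5.9291 Bond=621.0082
(2,1): Delta=3.2698 Bond=-231.7774
(2,2): Delta=-2.2319 Bond=486.2917
(3,0): Delta=10.0319 Bond=-438.5670
(3,1): Delta=-8.1093 Bond=839.5813
(3,2): Delta=4.8241 Bond=-443.3349
(3,3): Delta=-3.1957 Bond=676.6622
V0=112.4051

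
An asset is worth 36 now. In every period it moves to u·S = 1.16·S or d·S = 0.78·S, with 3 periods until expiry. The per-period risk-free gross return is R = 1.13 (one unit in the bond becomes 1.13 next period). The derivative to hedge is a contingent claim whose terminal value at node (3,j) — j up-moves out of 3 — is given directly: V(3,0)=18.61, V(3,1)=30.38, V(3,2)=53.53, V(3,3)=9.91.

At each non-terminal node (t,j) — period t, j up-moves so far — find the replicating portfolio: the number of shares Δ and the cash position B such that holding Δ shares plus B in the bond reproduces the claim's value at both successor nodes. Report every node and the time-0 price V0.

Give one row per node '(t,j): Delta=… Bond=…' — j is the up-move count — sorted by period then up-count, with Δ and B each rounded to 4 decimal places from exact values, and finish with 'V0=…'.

The replicating-portfolio and risk-neutral prices coincide; use p* = (1.13−0.78)/(1.16−0.78) = 0.9211 for the latter.
Terminal payoffs: V(3,0)=18.6100, V(3,1)=30.3800, V(3,2)=53.5300, V(3,3)=9.9100
  t=2,j=0: stock 21.9024 → up 25.4068 (V=30.3800), down 17.0839 (V=18.6100). Price 26.0626; hedge Δ=1.4142, bond B=-4.9110.
  t=2,j=1: stock 32.5728 → up 37.7844 (V=53.5300), down 25.4068 (V=30.3800). Price 45.7543; hedge Δ=1.8703, bond B=-15.1667.
  t=2,j=2: stock 48.4416 → up 56.1923 (V=9.9100), down 37.7844 (V=53.5300). Price 11.8174; hedge Δ=-2.3696, bond B=126.6069.
  t=1,j=0: stock 28.0800 → up 32.5728 (V=45.7543), down 21.9024 (V=26.0626). Price 39.1148; hedge Δ=1.8454, bond B=-12.7054.
  t=1,j=1: stock 41.7600 → up 48.4416 (V=11.8174), down 32.5728 (V=45.7543). Price 12.8289; hedge Δ=-2.1386, bond B=102.1365.
  t=0,j=0: stock 36.0000 → up 41.7600 (V=12.8289), down 28.0800 (V=39.1148). Price 13.1895; hedge Δ=-1.9215, bond B=82.3629.
Root portfolio cost Δ·36+B reproduces V0=13.1895.

(0,0): Delta=-1.9215 Bond=82.3629
(1,0): Delta=1.8454 Bond=-12.7054
(1,1): Delta=-2.1386 Bond=102.1365
(2,0): Delta=1.4142 Bond=-4.9110
(2,1): Delta=1.8703 Bond=-15.1667
(2,2): Delta=-2.3696 Bond=126.6069
V0=13.1895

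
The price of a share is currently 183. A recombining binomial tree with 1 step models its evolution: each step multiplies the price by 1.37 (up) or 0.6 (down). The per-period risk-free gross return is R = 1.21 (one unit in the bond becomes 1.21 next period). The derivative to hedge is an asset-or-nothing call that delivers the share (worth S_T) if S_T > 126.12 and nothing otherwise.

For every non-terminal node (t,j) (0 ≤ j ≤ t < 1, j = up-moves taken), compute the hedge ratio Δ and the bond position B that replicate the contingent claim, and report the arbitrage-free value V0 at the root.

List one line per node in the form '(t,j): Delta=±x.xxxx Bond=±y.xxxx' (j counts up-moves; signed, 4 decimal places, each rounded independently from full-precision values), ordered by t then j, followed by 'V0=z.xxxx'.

(0,0): Delta=1.7792 Bond=-161.4533
V0=164.1441

Under the risk-neutral measure, an up-move has probability p* = (R−d)/(u−d) = 0.7922 and values discount at R = 1.21.
Terminal payoffs: V(1,0)=0.0000, V(1,1)=250.7100
(0,0): S=183.0000. Δ = (V_up−V_dn)/(S_up−S_dn) = (250.7100−0.0000)/(250.7100−109.8000) = 1.7792. V = [p*·250.7100 + (1−p*)·0.0000]/1.21 = 164.1441. B = V − Δ·S = -161.4533.
Root portfolio cost Δ·183+B reproduces V0=164.1441.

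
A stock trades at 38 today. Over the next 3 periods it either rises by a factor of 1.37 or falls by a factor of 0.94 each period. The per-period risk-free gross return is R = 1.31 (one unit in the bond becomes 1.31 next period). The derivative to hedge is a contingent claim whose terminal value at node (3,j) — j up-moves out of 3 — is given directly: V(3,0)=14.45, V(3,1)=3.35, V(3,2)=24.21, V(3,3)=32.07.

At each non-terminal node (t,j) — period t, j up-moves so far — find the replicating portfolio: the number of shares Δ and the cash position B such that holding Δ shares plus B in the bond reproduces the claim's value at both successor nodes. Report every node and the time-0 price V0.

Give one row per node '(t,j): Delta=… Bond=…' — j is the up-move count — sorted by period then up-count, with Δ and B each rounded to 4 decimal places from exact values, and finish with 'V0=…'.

(0,0): Delta=0.3785 Bond=-1.8632
(1,0): Delta=0.8151 Bond=-18.0370
(1,1): Delta=0.3299 Bond=0.0883
(2,0): Delta=-0.7688 Bond=29.5535
(2,1): Delta=0.9913 Bond=-32.2526
(2,2): Delta=0.2563 Bond=5.3646
V0=12.5184

The replicating-portfolio and risk-neutral prices coincide; use p* = (1.31−0.94)/(1.37−0.94) = 0.8605 for the latter.
Terminal values V(3,·): V(3,0)=14.4500, V(3,1)=3.3500, V(3,2)=24.2100, V(3,3)=32.0700
  t=2,j=0: stock 33.5768 → up 46.0002 (V=3.3500), down 31.5622 (V=14.4500). Price 3.7396; hedge Δ=-0.7688, bond B=29.5535.
  t=2,j=1: stock 48.9364 → up 67.0429 (V=24.2100), down 46.0002 (V=3.3500). Price 16.2590; hedge Δ=0.9913, bond B=-32.2526.
  t=2,j=2: stock 71.3222 → up 97.7114 (V=32.0700), down 67.0429 (V=24.2100). Price 23.6437; hedge Δ=0.2563, bond B=5.3646.
  t=1,j=0: stock 35.7200 → up 48.9364 (V=16.2590), down 33.5768 (V=3.7396). Price 11.0779; hedge Δ=0.8151, bond B=-18.0370.
  t=1,j=1: stock 52.0600 → up 71.3222 (V=23.6437), down 48.9364 (V=16.2590). Price 17.2620; hedge Δ=0.3299, bond B=0.0883.
  t=0,j=0: stock 38.0000 → up 52.0600 (V=17.2620), down 35.7200 (V=11.0779). Price 12.5184; hedge Δ=0.3785, bond B=-1.8632.
Check: Δ(0,0)·S0 + B(0,0) = 12.5184 = V0.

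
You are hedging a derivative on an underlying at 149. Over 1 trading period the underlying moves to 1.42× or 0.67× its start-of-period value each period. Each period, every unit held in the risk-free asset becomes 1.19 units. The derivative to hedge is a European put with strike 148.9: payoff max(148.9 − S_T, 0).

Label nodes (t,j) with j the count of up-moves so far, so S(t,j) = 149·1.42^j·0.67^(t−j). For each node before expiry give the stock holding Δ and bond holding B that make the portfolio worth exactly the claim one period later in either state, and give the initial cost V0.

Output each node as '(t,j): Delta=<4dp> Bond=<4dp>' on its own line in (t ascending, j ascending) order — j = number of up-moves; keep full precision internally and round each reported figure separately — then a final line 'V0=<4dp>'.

(0,0): Delta=-0.4391 Bond=78.0722
V0=12.6455

Since d<R<u, set p* = (R−d)/(u−d) = 0.6933; price each node as the discounted p*-expectation of its children.
Terminal values V(1,·): V(1,0)=49.0700, V(1,1)=0.0000
Node (0,0) S=149.0000: V=(p*·0.0000+(1−p*)·49.0700)/1.19=12.6455; Δ=(0.0000−49.0700)/(211.5800−99.8300)=-0.4391; B=V−Δ·S=78.0722
Self-financing check: at every node Δ·S+B equals the discounted successor values.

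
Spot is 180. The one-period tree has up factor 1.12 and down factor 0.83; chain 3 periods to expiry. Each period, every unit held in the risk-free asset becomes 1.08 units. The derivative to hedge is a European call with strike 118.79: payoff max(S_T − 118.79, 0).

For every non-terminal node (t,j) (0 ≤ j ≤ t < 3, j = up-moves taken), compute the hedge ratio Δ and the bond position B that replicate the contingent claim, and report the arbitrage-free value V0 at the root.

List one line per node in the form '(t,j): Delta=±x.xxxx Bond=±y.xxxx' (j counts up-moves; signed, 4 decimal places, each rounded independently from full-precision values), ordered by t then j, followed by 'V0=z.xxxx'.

The replicating-portfolio and risk-neutral prices coincide; use p* = (1.08−0.83)/(1.12−0.83) = 0.8621 for the latter.
At expiry t=3: V(3,0)=0.0000, V(3,1)=20.0922, V(3,2)=68.6174, V(3,3)=134.0970
(2,0): S=124.0020. Δ = (V_up−V_dn)/(S_up−S_dn) = (20.0922−0.0000)/(138.8822−102.9217) = 0.5587. V = [p*·20.0922 + (1−p*)·0.0000]/1.08 = 16.0379. B = V − Δ·S = -53.2457.
(2,1): S=167.3280. Δ = (V_up−V_dn)/(S_up−S_dn) = (68.6174−20.0922)/(187.4074−138.8822) = 1.0000. V = [p*·68.6174 + (1−p*)·20.0922]/1.08 = 57.3373. B = V − Δ·S = -109.9907.
(2,2): S=225.7920. Δ = (V_up−V_dn)/(S_up−S_dn) = (134.0970−68.6174)/(252.8870−187.4074) = 1.0000. V = [p*·134.0970 + (1−p*)·68.6174]/1.08 = 115.8013. B = V − Δ·S = -109.9907.
(1,0): S=149.4000. Δ = (V_up−V_dn)/(S_up−S_dn) = (57.3373−16.0379)/(167.3280−124.0020) = 0.9532. V = [p*·57.3373 + (1−p*)·16.0379]/1.08 = 47.8155. B = V − Δ·S = -94.5961.
(1,1): S=201.6000. Δ = (V_up−V_dn)/(S_up−S_dn) = (115.8013−57.3373)/(225.7920−167.3280) = 1.0000. V = [p*·115.8013 + (1−p*)·57.3373]/1.08 = 99.7567. B = V − Δ·S = -101.8433.
(0,0): S=180.0000. Δ = (V_up−V_dn)/(S_up−S_dn) = (99.7567−47.8155)/(201.6000−149.4000) = 0.9950. V = [p*·99.7567 + (1−p*)·47.8155]/1.08 = 85.7337. B = V − Δ·S = -93.3738.
Each (Δ,B) replicates both successor values, so the strategy is self-financing and V0 is arbitrage-free.

(0,0): Delta=0.9950 Bond=-93.3738
(1,0): Delta=0.9532 Bond=-94.5961
(1,1): Delta=1.0000 Bond=-101.8433
(2,0): Delta=0.5587 Bond=-53.2457
(2,1): Delta=1.0000 Bond=-109.9907
(2,2): Delta=1.0000 Bond=-109.9907
V0=85.7337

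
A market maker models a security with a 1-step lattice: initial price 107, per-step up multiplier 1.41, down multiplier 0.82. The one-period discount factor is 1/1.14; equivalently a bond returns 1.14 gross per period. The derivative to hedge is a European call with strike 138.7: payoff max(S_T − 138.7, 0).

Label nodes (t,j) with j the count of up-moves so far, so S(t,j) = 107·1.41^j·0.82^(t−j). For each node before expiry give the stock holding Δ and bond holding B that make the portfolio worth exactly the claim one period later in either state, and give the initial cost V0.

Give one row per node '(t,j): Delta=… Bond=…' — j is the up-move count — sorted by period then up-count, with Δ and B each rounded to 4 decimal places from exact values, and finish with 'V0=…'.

The replicating-portfolio and risk-neutral prices coincide; use p* = (1.14−0.82)/(1.41−0.82) = 0.5424 for the latter.
Terminal values V(1,·): V(1,0)=0.0000, V(1,1)=12.1700
  t=0,j=0: stock 107.0000 → up 150.8700 (V=12.1700), down 87.7400 (V=0.0000). Price 5.7901; hedge Δ=0.1928, bond B=-14.8371.
Check: Δ(0,0)·S0 + B(0,0) = 5.7901 = V0.

(0,0): Delta=0.1928 Bond=-14.8371
V0=5.7901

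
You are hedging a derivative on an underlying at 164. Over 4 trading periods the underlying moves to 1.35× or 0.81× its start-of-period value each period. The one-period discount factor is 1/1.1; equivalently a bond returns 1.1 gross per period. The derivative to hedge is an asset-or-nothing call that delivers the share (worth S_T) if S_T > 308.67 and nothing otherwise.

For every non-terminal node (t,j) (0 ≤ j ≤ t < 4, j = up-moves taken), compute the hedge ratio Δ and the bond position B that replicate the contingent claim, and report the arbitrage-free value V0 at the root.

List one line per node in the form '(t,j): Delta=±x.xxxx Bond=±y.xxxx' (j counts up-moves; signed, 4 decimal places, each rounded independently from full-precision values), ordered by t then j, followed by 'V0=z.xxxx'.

(0,0): Delta=1.3970 Bond=-134.1302
(1,0): Delta=1.0860 Bond=-106.2311
(1,1): Delta=1.5579 Bond=-183.1571
(2,0): Delta=0.0000 Bond=0.0000
(2,1): Delta=1.6477 Bond=-217.5907
(2,2): Delta=1.5114 Bond=-187.5782
(3,0): Delta=0.0000 Bond=0.0000
(3,1): Delta=0.0000 Bond=0.0000
(3,2): Delta=2.5000 Bond=-445.6857
(3,3): Delta=1.0000 Bond=0.0000
V0=94.9767

No-arbitrage ⇒ martingale measure with p* = (R−d)/(u−d) = 0.5370.
Terminal payoffs: V(4,0)=0.0000, V(4,1)=0.0000, V(4,2)=0.0000, V(4,3)=326.8362, V(4,4)=544.7270
  t=3,j=0: stock 87.1563 → up 117.6610 (V=0.0000), down 70.5966 (V=0.0000). Price 0.0000; hedge Δ=0.0000, bond B=0.0000.
  t=3,j=1: stock 145.2605 → up 196.1017 (V=0.0000), down 117.6610 (V=0.0000). Price 0.0000; hedge Δ=0.0000, bond B=0.0000.
  t=3,j=2: stock 242.1009 → up 326.8362 (V=326.8362), down 196.1017 (V=0.0000). Price 159.5665; hedge Δ=2.5000, bond B=-445.6857.
  t=3,j=3: stock 403.5015 → up 544.7270 (V=544.7270), down 326.8362 (V=326.8362). Price 403.5015; hedge Δ=1.0000, bond B=0.0000.
  t=2,j=0: stock 107.6004 → up 145.2605 (V=0.0000), down 87.1563 (V=0.0000). Price 0.0000; hedge Δ=0.0000, bond B=0.0000.
  t=2,j=1: stock 179.3340 → up 242.1009 (V=159.5665), down 145.2605 (V=0.0000). Price 77.9028; hedge Δ=1.6477, bond B=-217.5907.
  t=2,j=2: stock 298.8900 → up 403.5015 (V=403.5015), down 242.1009 (V=159.5665). Price 264.1533; hedge Δ=1.5114, bond B=-187.5782.
  t=1,j=0: stock 132.8400 → up 179.3340 (V=77.9028), down 107.6004 (V=0.0000). Price 38.0334; hedge Δ=1.0860, bond B=-106.2311.
  t=1,j=1: stock 221.4000 → up 298.8900 (V=264.1533), down 179.3340 (V=77.9028). Price 161.7511; hedge Δ=1.5579, bond B=-183.1571.
  t=0,j=0: stock 164.0000 → up 221.4000 (V=161.7511), down 132.8400 (V=38.0334). Price 94.9767; hedge Δ=1.3970, bond B=-134.1302.
Root portfolio cost Δ·164+B reproduces V0=94.9767.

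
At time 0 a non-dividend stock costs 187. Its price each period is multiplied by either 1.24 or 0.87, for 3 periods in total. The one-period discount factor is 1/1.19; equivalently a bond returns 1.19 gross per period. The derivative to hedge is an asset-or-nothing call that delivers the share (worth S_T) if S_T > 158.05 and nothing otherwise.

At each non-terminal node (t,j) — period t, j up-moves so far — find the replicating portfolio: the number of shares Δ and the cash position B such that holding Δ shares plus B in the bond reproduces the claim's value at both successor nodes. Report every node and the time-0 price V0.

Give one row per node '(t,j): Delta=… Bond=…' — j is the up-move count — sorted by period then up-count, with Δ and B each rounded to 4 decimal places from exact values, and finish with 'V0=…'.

(0,0): Delta=1.0230 Bond=-4.4721
(1,0): Delta=1.2323 Bond=-39.3816
(1,1): Delta=1.0000 Bond=0.0000
(2,0): Delta=3.3514 Bond=-346.7946
(2,1): Delta=1.0000 Bond=0.0000
(2,2): Delta=1.0000 Bond=0.0000
V0=186.8197

Under the risk-neutral measure, an up-move has probability p* = (R−d)/(u−d) = 0.8649 and values discount at R = 1.19.
Terminal values V(3,·): V(3,0)=0.0000, V(3,1)=175.5100, V(3,2)=250.1521, V(3,3)=356.5387
  t=2,j=0: stock 141.5403 → up 175.5100 (V=175.5100), down 123.1401 (V=0.0000). Price 127.5566; hedge Δ=3.3514, bond B=-346.7946.
  t=2,j=1: stock 201.7356 → up 250.1521 (V=250.1521), down 175.5100 (V=175.5100). Price 201.7356; hedge Δ=1.0000, bond B=0.0000.
  t=2,j=2: stock 287.5312 → up 356.5387 (V=356.5387), down 250.1521 (V=250.1521). Price 287.5312; hedge Δ=1.0000, bond B=0.0000.
  t=1,j=0: stock 162.6900 → up 201.7356 (V=201.7356), down 141.5403 (V=127.5566). Price 161.1020; hedge Δ=1.2323, bond B=-39.3816.
  t=1,j=1: stock 231.8800 → up 287.5312 (V=287.5312), down 201.7356 (V=201.7356). Price 231.8800; hedge Δ=1.0000, bond B=0.0000.
  t=0,j=0: stock 187.0000 → up 231.8800 (V=231.8800), down 162.6900 (V=161.1020). Price 186.8197; hedge Δ=1.0230, bond B=-4.4721.
Each (Δ,B) replicates both successor values, so the strategy is self-financing and V0 is arbitrage-free.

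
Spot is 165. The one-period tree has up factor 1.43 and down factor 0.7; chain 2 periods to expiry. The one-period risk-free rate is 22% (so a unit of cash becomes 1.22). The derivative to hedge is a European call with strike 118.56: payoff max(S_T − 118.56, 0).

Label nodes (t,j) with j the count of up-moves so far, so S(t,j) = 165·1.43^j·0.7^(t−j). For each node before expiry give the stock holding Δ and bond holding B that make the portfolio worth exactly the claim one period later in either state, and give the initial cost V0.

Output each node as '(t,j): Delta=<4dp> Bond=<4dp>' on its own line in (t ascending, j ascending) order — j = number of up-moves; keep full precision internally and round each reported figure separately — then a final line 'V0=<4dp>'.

Risk-neutral probability p* = (R−d)/(u−d) = (1.22−0.7)/(1.43−0.7) = 0.7123.
Terminal payoffs: V(2,0)=0.0000, V(2,1)=46.6050, V(2,2)=218.8485
Node (1,0) S=115.5000: V=(p*·46.6050+(1−p*)·0.0000)/1.22=27.2115; Δ=(46.6050−0.0000)/(165.1650−80.8500)=0.5527; B=V−Δ·S=-36.6309
Node (1,1) S=235.9500: V=(p*·218.8485+(1−p*)·46.6050)/1.22=138.7697; Δ=(218.8485−46.6050)/(337.4085−165.1650)=1.0000; B=V−Δ·S=-97.1803
Node (0,0) S=165.0000: V=(p*·138.7697+(1−p*)·27.2115)/1.22=87.4407; Δ=(138.7697−27.2115)/(235.9500−115.5000)=0.9262; B=V−Δ·S=-65.3787
Self-financing check: at every node Δ·S+B equals the discounted successor values.

(0,0): Delta=0.9262 Bond=-65.3787
(1,0): Delta=0.5527 Bond=-36.6309
(1,1): Delta=1.0000 Bond=-97.1803
V0=87.4407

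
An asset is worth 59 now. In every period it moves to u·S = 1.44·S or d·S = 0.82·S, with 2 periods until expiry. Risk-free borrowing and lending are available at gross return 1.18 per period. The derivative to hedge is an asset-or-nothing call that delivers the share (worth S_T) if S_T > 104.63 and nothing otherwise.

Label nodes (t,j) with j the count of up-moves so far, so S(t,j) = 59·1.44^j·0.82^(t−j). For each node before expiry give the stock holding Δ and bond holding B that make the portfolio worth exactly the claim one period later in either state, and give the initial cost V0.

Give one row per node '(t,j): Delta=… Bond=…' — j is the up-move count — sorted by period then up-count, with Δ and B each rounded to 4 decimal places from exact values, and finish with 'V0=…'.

No-arbitrage ⇒ martingale measure with p* = (R−d)/(u−d) = 0.5806.
Payoff layer (t=2): V(2,0)=0.0000, V(2,1)=0.0000, V(2,2)=122.3424
(1,0): S=48.3800. Δ = (V_up−V_dn)/(S_up−S_dn) = (0.0000−0.0000)/(69.6672−39.6716) = 0.0000. V = [p*·0.0000 + (1−p*)·0.0000]/1.18 = 0.0000. B = V − Δ·S = 0.0000.
(1,1): S=84.9600. Δ = (V_up−V_dn)/(S_up−S_dn) = (122.3424−0.0000)/(122.3424−69.6672) = 2.3226. V = [p*·122.3424 + (1−p*)·0.0000]/1.18 = 60.2013. B = V − Δ·S = -137.1252.
(0,0): S=59.0000. Δ = (V_up−V_dn)/(S_up−S_dn) = (60.2013−0.0000)/(84.9600−48.3800) = 1.6457. V = [p*·60.2013 + (1−p*)·0.0000]/1.18 = 29.6234. B = V − Δ·S = -67.4755.
Check: Δ(0,0)·S0 + B(0,0) = 29.6234 = V0.

(0,0): Delta=1.6457 Bond=-67.4755
(1,0): Delta=0.0000 Bond=0.0000
(1,1): Delta=2.3226 Bond=-137.1252
V0=29.6234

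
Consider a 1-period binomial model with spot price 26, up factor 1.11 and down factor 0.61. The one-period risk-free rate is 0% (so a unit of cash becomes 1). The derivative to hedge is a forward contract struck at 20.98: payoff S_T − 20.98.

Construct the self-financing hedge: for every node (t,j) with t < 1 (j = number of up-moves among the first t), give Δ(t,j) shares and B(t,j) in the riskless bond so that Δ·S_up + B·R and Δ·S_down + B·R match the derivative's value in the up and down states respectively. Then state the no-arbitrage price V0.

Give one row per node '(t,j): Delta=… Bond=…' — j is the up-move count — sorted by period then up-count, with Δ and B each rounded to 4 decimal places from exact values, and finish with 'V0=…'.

Under the risk-neutral measure, an up-move has probability p* = (R−d)/(u−d) = 0.7800 and values discount at R = 1.
Terminal payoffs: V(1,0)=-5.1200, V(1,1)=7.8800
  t=0,j=0: stock 26.0000 → up 28.8600 (V=7.8800), down 15.8600 (V=-5.1200). Price 5.0200; hedge Δ=1.0000, bond B=-20.9800.
The time-0 hedge costs 5.0200, which is the no-arbitrage price.

(0,0): Delta=1.0000 Bond=-20.9800
V0=5.0200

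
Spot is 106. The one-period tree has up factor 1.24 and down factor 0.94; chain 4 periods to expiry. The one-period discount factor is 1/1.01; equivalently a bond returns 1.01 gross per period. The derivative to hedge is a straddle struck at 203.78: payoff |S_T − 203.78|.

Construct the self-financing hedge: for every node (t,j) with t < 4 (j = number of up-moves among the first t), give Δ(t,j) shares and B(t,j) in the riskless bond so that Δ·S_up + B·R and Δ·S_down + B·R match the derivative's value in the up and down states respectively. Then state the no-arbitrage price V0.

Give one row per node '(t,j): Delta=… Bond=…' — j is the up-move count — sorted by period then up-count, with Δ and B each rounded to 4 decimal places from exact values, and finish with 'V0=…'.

The replicating-portfolio and risk-neutral prices coincide; use p* = (1.01−0.94)/(1.24−0.94) = 0.2333 for the latter.
Payoff layer (t=4): V(4,0)=121.0206, V(4,1)=94.6080, V(4,2)=59.7659, V(4,3)=13.8040, V(4,4)=46.8267
Node (3,0) S=88.0419: V=(p*·94.6080+(1−p*)·121.0206)/1.01=113.7205; Δ=(94.6080−121.0206)/(109.1720−82.7594)=-1.0000; B=V−Δ·S=201.7624
Node (3,1) S=116.1404: V=(p*·59.7659+(1−p*)·94.6080)/1.01=85.6220; Δ=(59.7659−94.6080)/(144.0141−109.1720)=-1.0000; B=V−Δ·S=201.7624
Node (3,2) S=153.2065: V=(p*·13.8040+(1−p*)·59.7659)/1.01=48.5559; Δ=(13.8040−59.7659)/(189.9760−144.0141)=-1.0000; B=V−Δ·S=201.7624
Node (3,3) S=202.1021: V=(p*·46.8267+(1−p*)·13.8040)/1.01=21.2963; Δ=(46.8267−13.8040)/(250.6067−189.9760)=0.5447; B=V−Δ·S=-88.7793
Node (2,0) S=93.6616: V=(p*·85.6220+(1−p*)·113.7205)/1.01=106.1031; Δ=(85.6220−113.7205)/(116.1404−88.0419)=-1.0000; B=V−Δ·S=199.7647
Node (2,1) S=123.5536: V=(p*·48.5559+(1−p*)·85.6220)/1.01=76.2111; Δ=(48.5559−85.6220)/(153.2065−116.1404)=-1.0000; B=V−Δ·S=199.7647
Node (2,2) S=162.9856: V=(p*·21.2963+(1−p*)·48.5559)/1.01=41.7776; Δ=(21.2963−48.5559)/(202.1021−153.2065)=-0.5575; B=V−Δ·S=132.6429
Node (1,0) S=99.6400: V=(p*·76.2111+(1−p*)·106.1031)/1.01=98.1469; Δ=(76.2111−106.1031)/(123.5536−93.6616)=-1.0000; B=V−Δ·S=197.7869
Node (1,1) S=131.4400: V=(p*·41.7776+(1−p*)·76.2111)/1.01=67.5016; Δ=(41.7776−76.2111)/(162.9856−123.5536)=-0.8732; B=V−Δ·S=182.2802
Node (0,0) S=106.0000: V=(p*·67.5016+(1−p*)·98.1469)/1.01=90.0953; Δ=(67.5016−98.1469)/(131.4400−99.6400)=-0.9637; B=V−Δ·S=192.2462
The time-0 hedge costs 90.0953, which is the no-arbitrage price.

(0,0): Delta=-0.9637 Bond=192.2462
(1,0): Delta=-1.0000 Bond=197.7869
(1,1): Delta=-0.8732 Bond=182.2802
(2,0): Delta=-1.0000 Bond=199.7647
(2,1): Delta=-1.0000 Bond=199.7647
(2,2): Delta=-0.5575 Bond=132.6429
(3,0): Delta=-1.0000 Bond=201.7624
(3,1): Delta=-1.0000 Bond=201.7624
(3,2): Delta=-1.0000 Bond=201.7624
(3,3): Delta=0.5447 Bond=-88.7793
V0=90.0953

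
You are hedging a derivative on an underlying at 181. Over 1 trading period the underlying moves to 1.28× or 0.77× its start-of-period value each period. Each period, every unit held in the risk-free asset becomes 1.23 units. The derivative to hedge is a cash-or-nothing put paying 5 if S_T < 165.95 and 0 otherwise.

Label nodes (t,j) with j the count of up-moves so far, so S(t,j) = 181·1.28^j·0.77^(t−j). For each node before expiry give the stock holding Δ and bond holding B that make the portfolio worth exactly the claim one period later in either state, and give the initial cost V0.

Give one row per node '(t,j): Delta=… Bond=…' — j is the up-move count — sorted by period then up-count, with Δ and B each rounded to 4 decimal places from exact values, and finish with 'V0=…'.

Since d<R<u, set p* = (R−d)/(u−d) = 0.9020; price each node as the discounted p*-expectation of its children.
Terminal values V(1,·): V(1,0)=5.0000, V(1,1)=0.0000
Node (0,0) S=181.0000: V=(p*·0.0000+(1−p*)·5.0000)/1.23=0.3985; Δ=(0.0000−5.0000)/(231.6800−139.3700)=-0.0542; B=V−Δ·S=10.2025
Check: Δ(0,0)·S0 + B(0,0) = 0.3985 = V0.

(0,0): Delta=-0.0542 Bond=10.2025
V0=0.3985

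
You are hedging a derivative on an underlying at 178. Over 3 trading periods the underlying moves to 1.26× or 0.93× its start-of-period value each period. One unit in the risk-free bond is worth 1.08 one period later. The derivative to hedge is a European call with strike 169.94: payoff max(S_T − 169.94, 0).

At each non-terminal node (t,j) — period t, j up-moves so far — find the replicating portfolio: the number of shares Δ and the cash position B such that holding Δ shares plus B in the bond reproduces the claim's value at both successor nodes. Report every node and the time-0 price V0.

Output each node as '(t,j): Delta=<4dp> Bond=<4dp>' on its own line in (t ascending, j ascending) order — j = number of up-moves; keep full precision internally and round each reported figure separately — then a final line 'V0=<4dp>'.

Under the risk-neutral measure, an up-move has probability p* = (R−d)/(u−d) = 0.4545 and values discount at R = 1.08.
Terminal values V(3,·): V(3,0)=0.0000, V(3,1)=24.0398, V(3,2)=92.8713, V(3,3)=186.1269
  t=2,j=0: stock 153.9522 → up 193.9798 (V=24.0398), down 143.1755 (V=0.0000). Price 10.1177; hedge Δ=0.4732, bond B=-62.7300.
  t=2,j=1: stock 208.5804 → up 262.8113 (V=92.8713), down 193.9798 (V=24.0398). Price 51.2285; hedge Δ=1.0000, bond B=-157.3519.
  t=2,j=2: stock 282.5928 → up 356.0669 (V=186.1269), down 262.8113 (V=92.8713). Price 125.2409; hedge Δ=1.0000, bond B=-157.3519.
  t=1,j=0: stock 165.5400 → up 208.5804 (V=51.2285), down 153.9522 (V=10.1177). Price 26.6708; hedge Δ=0.7526, bond B=-97.9074.
  t=1,j=1: stock 224.2800 → up 282.5928 (V=125.2409), down 208.5804 (V=51.2285). Price 78.5838; hedge Δ=1.0000, bond B=-145.6962.
  t=0,j=0: stock 178.0000 → up 224.2800 (V=78.5838), down 165.5400 (V=26.6708). Price 46.5441; hedge Δ=0.8838, bond B=-110.7681.
The time-0 hedge costs 46.5441, which is the no-arbitrage price.

(0,0): Delta=0.8838 Bond=-110.7681
(1,0): Delta=0.7526 Bond=-97.9074
(1,1): Delta=1.0000 Bond=-145.6962
(2,0): Delta=0.4732 Bond=-62.7300
(2,1): Delta=1.0000 Bond=-157.3519
(2,2): Delta=1.0000 Bond=-157.3519
V0=46.5441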